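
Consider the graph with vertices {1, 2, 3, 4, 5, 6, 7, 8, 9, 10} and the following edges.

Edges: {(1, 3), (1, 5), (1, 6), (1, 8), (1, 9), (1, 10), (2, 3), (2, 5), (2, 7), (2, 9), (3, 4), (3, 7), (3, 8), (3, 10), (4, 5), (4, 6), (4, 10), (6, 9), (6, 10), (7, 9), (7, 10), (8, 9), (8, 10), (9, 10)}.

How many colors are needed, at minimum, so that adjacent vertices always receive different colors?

4

1, 6, 9, 10 are mutually adjacent (a clique of size 4), so at least 4 colors are needed.
4 colors suffice: 1=blue, 2=red, 3=green, 4=blue, 5=green, 6=yellow, 7=blue, 8=yellow, 9=green, 10=red. No two adjacent vertices share a color.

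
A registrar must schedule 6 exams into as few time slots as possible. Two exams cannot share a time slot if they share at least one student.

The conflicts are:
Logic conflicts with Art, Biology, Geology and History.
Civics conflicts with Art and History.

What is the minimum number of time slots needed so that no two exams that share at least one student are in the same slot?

Civics and History conflict, so at least 2 time slots are needed.
2 time slots suffice: time slot 1 → {Logic, Civics}; time slot 2 → {Art, Biology, Geology, History}. Each listed conflict is separated.

2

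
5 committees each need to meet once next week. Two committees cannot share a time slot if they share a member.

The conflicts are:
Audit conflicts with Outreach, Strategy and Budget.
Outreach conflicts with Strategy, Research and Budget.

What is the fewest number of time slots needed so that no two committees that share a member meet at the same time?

Audit, Outreach, Strategy are mutually in conflict, so at least 3 time slots are needed.
3 time slots suffice: time slot 1 → {Outreach}; time slot 2 → {Audit, Research}; time slot 3 → {Strategy, Budget}. Every pair that conflicts lands in different time slots.

3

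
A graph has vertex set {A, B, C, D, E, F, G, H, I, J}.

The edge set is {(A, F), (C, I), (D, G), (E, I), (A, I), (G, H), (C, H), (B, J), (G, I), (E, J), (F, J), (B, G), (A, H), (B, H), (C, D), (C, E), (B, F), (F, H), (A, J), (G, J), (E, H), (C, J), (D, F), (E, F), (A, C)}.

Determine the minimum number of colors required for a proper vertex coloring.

C, E, H are pairwise adjacent, so at least 3 colors are needed.
A valid assignment using 3 colors: A=3, B=3, C=1, D=2, E=3, F=1, G=1, H=2, I=2, J=2. Each edge has distinct colors on its endpoints.

3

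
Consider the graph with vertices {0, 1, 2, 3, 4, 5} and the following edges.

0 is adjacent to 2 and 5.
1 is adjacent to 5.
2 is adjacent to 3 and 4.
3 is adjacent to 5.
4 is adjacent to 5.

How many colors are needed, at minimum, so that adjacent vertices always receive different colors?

2

0 and 5 are adjacent, so at least 2 colors are needed.
A valid assignment using 2 colors: 0=b, 1=b, 2=a, 3=b, 4=b, 5=a. Each edge has distinct colors on its endpoints.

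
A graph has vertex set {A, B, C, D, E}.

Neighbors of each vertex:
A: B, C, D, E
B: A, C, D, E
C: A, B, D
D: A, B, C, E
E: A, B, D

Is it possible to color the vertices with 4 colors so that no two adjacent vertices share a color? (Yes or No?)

The chromatic number is 4. A, B, D, E are mutually adjacent (a clique of size 4), so at least 4 colors are needed.
4 colors suffice: color 1 → {A}; color 2 → {D}; color 3 → {B}; color 4 → {C, E}.
That is already a proper 4-coloring.

Yes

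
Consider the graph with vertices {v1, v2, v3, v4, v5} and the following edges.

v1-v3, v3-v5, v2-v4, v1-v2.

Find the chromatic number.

v2 and v4 are adjacent, so at least 2 colors are needed.
One proper 2-coloring: v1=2, v2=1, v3=1, v4=2, v5=2. No two adjacent vertices share a color.

2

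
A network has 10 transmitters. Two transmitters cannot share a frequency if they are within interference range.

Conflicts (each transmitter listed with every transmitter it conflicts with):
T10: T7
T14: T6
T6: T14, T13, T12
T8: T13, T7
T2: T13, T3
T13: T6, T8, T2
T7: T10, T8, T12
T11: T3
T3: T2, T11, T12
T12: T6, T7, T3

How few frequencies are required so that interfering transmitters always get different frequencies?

3

The cycle T3-T2-T13-T6-T12-T3 has odd length 5, so it cannot be 2-colored; at least 3 frequencies are needed.
3 frequencies suffice: frequency 1 → {T10, T14, T13, T11, T12}; frequency 2 → {T6, T7, T3}; frequency 3 → {T8, T2}. Every pair that conflicts lands in different frequencies.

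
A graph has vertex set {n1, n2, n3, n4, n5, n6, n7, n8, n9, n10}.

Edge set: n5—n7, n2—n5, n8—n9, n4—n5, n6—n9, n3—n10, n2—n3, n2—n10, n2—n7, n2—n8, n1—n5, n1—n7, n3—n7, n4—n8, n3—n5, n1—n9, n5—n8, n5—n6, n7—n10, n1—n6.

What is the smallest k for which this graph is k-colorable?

4

n2, n3, n5, n7 are mutually adjacent (a clique of size 4), so at least 4 colors are needed.
4 colors suffice: color R → {n5, n9, n10}; color B → {n1, n2, n4}; color G → {n6, n7, n8}; color Y → {n3}. Each edge has distinct colors on its endpoints.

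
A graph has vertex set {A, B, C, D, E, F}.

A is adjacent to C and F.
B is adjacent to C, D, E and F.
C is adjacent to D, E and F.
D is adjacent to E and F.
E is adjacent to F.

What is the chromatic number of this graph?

B, C, D, E, F are mutually adjacent (a clique of size 5), so at least 5 colors are needed.
5 colors suffice: color 1 → {F}; color 2 → {C}; color 3 → {A, D}; color 4 → {E}; color 5 → {B}. No two adjacent vertices share a color.

5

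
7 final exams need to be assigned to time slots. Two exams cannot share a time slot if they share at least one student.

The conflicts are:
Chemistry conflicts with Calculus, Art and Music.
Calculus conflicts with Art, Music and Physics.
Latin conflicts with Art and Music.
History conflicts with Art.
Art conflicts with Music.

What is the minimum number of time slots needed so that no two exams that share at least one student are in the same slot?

Chemistry, Calculus, Art, Music pairwise conflict, so at least 4 time slots are needed.
Using 4 time slots: Chemistry=4, Calculus=3, Latin=3, History=2, Art=1, Music=2, Physics=1. Each listed conflict is separated.

4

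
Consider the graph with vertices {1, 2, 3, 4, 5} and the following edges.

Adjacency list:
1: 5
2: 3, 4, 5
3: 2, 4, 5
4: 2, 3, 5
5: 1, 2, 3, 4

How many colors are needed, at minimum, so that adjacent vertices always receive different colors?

4

2, 3, 4, 5 are pairwise adjacent (a clique of size 4), so at least 4 colors are needed.
4 colors suffice: 1=b, 2=b, 3=c, 4=d, 5=a. No two adjacent vertices share a color.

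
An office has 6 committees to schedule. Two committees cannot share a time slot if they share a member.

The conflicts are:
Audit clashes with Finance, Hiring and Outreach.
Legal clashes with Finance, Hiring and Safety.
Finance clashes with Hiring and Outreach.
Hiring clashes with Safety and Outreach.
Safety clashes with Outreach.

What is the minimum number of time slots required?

Audit, Finance, Hiring, Outreach all conflict with each other, so at least 4 time slots are needed.
Using 4 time slots: Audit=4, Legal=3, Finance=2, Hiring=1, Safety=2, Outreach=3. Every pair that conflicts lands in different time slots.

4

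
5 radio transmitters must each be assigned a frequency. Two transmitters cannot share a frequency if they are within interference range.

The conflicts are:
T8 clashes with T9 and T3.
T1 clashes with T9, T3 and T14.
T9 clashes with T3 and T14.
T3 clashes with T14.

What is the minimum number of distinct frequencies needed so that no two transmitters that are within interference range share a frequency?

T1, T9, T3, T14 are mutually in conflict, so at least 4 frequencies are needed.
4 frequencies suffice: frequency 1 → {T9}; frequency 2 → {T3}; frequency 3 → {T8, T14}; frequency 4 → {T1}. No two conflicting transmitters share a frequency.

4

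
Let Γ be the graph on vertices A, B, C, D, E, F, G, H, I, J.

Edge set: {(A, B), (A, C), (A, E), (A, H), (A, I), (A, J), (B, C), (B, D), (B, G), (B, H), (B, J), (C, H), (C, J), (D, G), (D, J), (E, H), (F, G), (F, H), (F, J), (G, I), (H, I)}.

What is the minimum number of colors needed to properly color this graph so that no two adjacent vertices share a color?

4

A, B, C, J form a clique, so at least 4 colors are needed.
4 colors suffice: A=red, B=blue, C=yellow, D=yellow, E=blue, F=blue, G=red, H=green, I=blue, J=green. No two adjacent vertices share a color.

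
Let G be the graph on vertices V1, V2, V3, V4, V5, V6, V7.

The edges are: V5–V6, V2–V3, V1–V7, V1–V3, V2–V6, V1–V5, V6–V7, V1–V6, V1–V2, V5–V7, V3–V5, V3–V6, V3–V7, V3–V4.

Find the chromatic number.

V1, V3, V5, V6, V7 are pairwise adjacent (a clique of size 5), so at least 5 colors are needed.
One proper 5-coloring: V1=2, V2=4, V3=1, V4=2, V5=4, V6=3, V7=5. Each edge has distinct colors on its endpoints.

5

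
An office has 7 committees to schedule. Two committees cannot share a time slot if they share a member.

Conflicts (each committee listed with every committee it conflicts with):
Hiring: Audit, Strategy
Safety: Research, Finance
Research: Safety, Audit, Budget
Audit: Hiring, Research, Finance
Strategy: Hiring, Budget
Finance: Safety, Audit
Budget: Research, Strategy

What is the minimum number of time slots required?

The cycle Budget-Research-Audit-Hiring-Strategy-Budget has odd length 5, so it cannot be 2-colored; at least 3 time slots are needed.
3 time slots suffice: time slot 1 → {Safety, Audit, Strategy}; time slot 2 → {Hiring, Research, Finance}; time slot 3 → {Budget}. Each listed conflict is separated.

3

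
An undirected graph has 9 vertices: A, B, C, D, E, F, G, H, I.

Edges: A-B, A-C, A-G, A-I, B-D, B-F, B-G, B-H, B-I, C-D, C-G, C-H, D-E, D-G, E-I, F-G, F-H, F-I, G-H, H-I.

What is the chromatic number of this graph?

4

B, F, G, H form a clique, so at least 4 colors are needed.
4 colors suffice: color red → {B, C, E}; color blue → {G, I}; color green → {A, D, H}; color yellow → {F}. No two adjacent vertices share a color.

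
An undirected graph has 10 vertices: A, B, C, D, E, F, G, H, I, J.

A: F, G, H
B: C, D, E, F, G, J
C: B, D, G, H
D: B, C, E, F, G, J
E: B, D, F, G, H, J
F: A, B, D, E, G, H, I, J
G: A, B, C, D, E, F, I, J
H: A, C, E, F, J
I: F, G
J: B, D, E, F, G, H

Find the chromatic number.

6

B, D, E, F, G, J form a clique, so at least 6 colors are needed.
A valid assignment using 6 colors: A=3, B=5, C=2, D=6, E=3, F=2, G=1, H=1, I=3, J=4. Each edge has distinct colors on its endpoints.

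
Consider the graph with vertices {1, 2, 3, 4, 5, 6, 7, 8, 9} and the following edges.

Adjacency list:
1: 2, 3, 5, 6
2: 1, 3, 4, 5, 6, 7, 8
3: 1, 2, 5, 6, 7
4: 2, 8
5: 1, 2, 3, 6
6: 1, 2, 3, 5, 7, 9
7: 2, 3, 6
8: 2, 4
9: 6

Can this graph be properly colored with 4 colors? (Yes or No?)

1, 2, 3, 5, 6 form a clique, so at least 5 colors are needed.
So 4 colors are not enough.

No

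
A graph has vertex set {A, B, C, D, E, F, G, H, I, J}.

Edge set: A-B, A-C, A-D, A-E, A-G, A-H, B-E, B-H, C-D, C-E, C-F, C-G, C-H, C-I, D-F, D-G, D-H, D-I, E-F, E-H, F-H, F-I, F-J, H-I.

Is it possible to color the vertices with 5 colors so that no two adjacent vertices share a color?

The chromatic number is 5. C, D, F, H, I are pairwise adjacent (a clique of size 5), so at least 5 colors are needed.
5 colors suffice: color red → {B, C, J}; color blue → {G, H}; color green → {D, E}; color yellow → {A, F}; color purple → {I}.
That is already a proper 5-coloring.

Yes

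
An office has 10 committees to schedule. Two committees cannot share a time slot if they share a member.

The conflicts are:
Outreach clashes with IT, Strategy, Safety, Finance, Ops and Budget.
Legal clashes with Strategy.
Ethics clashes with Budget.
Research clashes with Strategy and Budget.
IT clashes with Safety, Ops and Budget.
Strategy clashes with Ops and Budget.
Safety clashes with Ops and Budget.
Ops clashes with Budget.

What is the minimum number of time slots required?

5

Outreach, IT, Safety, Ops, Budget are mutually in conflict, so at least 5 time slots are needed.
5 time slots suffice: time slot 1 → {Legal, Finance, Budget}; time slot 2 → {Outreach, Ethics, Research}; time slot 3 → {IT, Strategy}; time slot 4 → {Ops}; time slot 5 → {Safety}. Every pair that conflicts lands in different time slots.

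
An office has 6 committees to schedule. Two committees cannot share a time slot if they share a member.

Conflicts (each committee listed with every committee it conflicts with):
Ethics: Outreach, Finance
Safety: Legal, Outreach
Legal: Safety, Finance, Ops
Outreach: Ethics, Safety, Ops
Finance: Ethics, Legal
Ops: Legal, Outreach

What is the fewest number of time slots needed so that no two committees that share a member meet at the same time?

The cycle Legal-Finance-Ethics-Outreach-Ops-Legal has odd length 5, so it cannot be 2-colored; at least 3 time slots are needed.
3 time slots suffice: time slot 1 → {Legal, Outreach}; time slot 2 → {Ethics, Safety, Ops}; time slot 3 → {Finance}. Every pair that conflicts lands in different time slots.

3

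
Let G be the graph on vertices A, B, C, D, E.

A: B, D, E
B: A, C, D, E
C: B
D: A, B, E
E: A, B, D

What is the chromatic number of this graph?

A, B, D, E form a clique, so at least 4 colors are needed.
4 colors suffice: color red → {B}; color blue → {C, E}; color green → {D}; color yellow → {A}. Each edge has distinct colors on its endpoints.

4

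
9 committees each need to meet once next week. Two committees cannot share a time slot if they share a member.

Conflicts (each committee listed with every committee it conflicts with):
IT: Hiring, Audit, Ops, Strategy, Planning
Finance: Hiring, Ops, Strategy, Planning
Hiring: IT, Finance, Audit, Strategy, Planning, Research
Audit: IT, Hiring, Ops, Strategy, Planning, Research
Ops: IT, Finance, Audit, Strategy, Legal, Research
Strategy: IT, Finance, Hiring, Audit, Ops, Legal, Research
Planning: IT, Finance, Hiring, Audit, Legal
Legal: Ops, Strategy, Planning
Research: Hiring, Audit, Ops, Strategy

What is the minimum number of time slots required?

4

Hiring, Audit, Strategy, Research all conflict with each other, so at least 4 time slots are needed.
4 time slots suffice: time slot 1 → {Strategy, Planning}; time slot 2 → {Hiring, Ops}; time slot 3 → {Finance, Audit, Legal}; time slot 4 → {IT, Research}. No two conflicting committees share a time slot.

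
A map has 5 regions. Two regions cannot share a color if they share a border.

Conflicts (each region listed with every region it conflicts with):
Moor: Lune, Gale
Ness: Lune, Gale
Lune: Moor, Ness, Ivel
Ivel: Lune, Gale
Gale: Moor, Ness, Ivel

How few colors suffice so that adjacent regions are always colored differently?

2

Ivel and Gale conflict, so at least 2 colors are needed.
2 colors suffice: color 1 → {Lune, Gale}; color 2 → {Moor, Ness, Ivel}. No two conflicting regions share a color.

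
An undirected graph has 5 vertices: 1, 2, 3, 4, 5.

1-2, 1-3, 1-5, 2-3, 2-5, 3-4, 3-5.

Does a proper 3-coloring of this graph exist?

No

1, 2, 3, 5 form a clique, so at least 4 colors are needed.
So 3 colors are not enough.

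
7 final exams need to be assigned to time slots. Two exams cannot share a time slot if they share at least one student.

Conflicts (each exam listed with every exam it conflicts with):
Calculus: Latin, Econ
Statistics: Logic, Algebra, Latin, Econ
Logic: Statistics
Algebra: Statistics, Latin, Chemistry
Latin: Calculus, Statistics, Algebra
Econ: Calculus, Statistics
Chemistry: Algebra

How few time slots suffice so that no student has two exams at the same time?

Statistics, Algebra, Latin are mutually in conflict, so at least 3 time slots are needed.
3 time slots suffice: time slot 1 → {Calculus, Statistics, Chemistry}; time slot 2 → {Logic, Latin, Econ}; time slot 3 → {Algebra}. Each listed conflict is separated.

3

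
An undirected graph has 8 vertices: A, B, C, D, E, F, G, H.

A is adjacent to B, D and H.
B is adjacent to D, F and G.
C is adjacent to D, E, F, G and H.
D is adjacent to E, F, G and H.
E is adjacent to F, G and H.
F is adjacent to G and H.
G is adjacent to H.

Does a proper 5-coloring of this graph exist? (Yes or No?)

C, D, E, F, G, H form a clique, so at least 6 colors are needed.
So 5 colors are not enough.

No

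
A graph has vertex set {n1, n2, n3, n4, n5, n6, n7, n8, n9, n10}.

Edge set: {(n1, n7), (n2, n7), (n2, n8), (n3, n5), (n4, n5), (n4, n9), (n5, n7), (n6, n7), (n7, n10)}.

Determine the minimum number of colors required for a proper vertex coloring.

n7 and n10 are adjacent, so at least 2 colors are needed.
2 colors suffice: color red → {n3, n4, n7, n8}; color blue → {n1, n2, n5, n6, n9, n10}. No two adjacent vertices share a color.

2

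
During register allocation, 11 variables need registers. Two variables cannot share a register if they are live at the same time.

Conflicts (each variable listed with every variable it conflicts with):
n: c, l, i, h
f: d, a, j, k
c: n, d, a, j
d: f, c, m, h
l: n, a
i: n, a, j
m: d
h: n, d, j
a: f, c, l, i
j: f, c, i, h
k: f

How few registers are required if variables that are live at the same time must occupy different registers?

n and h conflict, so at least 2 registers are needed.
2 registers suffice: register 1 → {n, d, a, j, k}; register 2 → {f, c, l, i, m, h}. Every pair that conflicts lands in different registers.

2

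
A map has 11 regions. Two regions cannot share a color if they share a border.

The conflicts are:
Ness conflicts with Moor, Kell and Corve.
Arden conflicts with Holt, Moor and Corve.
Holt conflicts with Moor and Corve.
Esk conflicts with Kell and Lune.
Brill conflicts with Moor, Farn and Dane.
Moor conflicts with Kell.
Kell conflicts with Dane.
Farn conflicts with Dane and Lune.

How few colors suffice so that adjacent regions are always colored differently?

Arden, Holt, Corve all conflict with each other, so at least 3 colors are needed.
One proper 3-coloring: Ness=3, Arden=2, Holt=3, Esk=1, Brill=2, Moor=1, Kell=2, Corve=1, Farn=1, Dane=3, Lune=2. No two conflicting regions share a color.

3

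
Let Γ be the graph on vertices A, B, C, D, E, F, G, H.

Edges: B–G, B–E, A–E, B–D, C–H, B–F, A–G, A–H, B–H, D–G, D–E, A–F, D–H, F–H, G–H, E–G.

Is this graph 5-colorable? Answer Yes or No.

The chromatic number is 4. B, D, G, H are pairwise adjacent (a clique of size 4), so at least 4 colors are needed.
4 colors suffice: A=2, B=2, C=2, D=4, E=1, F=3, G=3, H=1.
Since 5 ≥ 4, a proper 5-coloring certainly exists.

Yes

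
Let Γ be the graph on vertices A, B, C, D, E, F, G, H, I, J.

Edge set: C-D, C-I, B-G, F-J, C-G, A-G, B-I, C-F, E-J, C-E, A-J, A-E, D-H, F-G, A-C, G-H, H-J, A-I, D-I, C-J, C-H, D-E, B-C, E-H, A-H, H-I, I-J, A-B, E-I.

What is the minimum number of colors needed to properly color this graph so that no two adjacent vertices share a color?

A, C, E, H, I, J are mutually adjacent (a clique of size 6), so at least 6 colors are needed.
6 colors suffice: color 1 → {C}; color 2 → {A, D, F}; color 3 → {G, I}; color 4 → {B, H}; color 5 → {J}; color 6 → {E}. No two adjacent vertices share a color.

6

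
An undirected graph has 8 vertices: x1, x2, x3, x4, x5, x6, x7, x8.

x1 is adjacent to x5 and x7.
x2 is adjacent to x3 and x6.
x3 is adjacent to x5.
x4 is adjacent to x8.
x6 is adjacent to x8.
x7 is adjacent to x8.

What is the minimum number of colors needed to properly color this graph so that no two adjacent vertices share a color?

The cycle x7-x8-x6-x2-x3-x5-x1-x7 has odd length 7, so it cannot be 2-colored; at least 3 colors are needed.
3 colors suffice: color R → {x1, x2, x8}; color B → {x4, x5, x6, x7}; color G → {x3}. Every edge joins two different colors.

3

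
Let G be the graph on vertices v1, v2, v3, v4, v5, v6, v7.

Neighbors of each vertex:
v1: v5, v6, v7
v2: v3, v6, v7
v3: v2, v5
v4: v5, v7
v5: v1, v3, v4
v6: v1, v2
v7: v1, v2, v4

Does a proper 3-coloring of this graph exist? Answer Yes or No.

The chromatic number is 3. The cycle v3-v2-v6-v1-v5-v3 has odd length 5, so it cannot be 2-colored; at least 3 colors are needed.
3 colors suffice: color 1 → {v2, v5}; color 2 → {v3, v6, v7}; color 3 → {v1, v4}.
That is already a proper 3-coloring.

Yes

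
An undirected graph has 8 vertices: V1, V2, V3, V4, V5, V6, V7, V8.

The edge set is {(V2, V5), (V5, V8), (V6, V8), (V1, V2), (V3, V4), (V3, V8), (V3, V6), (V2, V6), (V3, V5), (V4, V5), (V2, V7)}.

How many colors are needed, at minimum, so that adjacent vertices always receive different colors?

V3, V6, V8 form a triangle, so at least 3 colors are needed.
3 colors suffice: color 1 → {V2, V3}; color 2 → {V1, V5, V6, V7}; color 3 → {V4, V8}. Every edge joins two different colors.

3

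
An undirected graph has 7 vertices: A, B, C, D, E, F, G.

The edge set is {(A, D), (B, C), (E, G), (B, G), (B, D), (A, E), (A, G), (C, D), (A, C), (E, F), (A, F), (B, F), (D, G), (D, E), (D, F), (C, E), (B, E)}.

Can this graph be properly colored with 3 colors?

No

A, C, D, E form a clique, so at least 4 colors are needed.
So 3 colors are not enough.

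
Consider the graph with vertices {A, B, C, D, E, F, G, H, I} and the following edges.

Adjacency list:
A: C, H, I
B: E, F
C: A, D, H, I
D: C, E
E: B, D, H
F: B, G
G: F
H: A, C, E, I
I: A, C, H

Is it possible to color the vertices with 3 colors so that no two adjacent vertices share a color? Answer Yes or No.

No

A, C, H, I are mutually adjacent (a clique of size 4), so at least 4 colors are needed.
So 3 colors are not enough.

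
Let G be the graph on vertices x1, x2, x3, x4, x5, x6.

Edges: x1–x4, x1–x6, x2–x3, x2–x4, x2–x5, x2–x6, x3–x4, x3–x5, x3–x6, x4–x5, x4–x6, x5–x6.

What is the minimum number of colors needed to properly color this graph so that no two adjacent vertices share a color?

x2, x3, x4, x5, x6 are pairwise adjacent (a clique of size 5), so at least 5 colors are needed.
A valid assignment using 5 colors: x1=3, x2=5, x3=3, x4=1, x5=4, x6=2. Every edge joins two different colors.

5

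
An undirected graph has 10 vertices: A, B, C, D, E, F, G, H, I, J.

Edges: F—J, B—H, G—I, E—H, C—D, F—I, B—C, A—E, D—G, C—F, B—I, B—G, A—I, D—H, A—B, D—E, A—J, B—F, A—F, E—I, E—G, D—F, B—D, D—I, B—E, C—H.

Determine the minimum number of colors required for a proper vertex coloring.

B, D, E, G, I are pairwise adjacent (a clique of size 5), so at least 5 colors are needed.
A valid assignment using 5 colors: A=2, B=1, C=4, D=2, E=3, F=3, G=5, H=5, I=4, J=1. Every edge joins two different colors.

5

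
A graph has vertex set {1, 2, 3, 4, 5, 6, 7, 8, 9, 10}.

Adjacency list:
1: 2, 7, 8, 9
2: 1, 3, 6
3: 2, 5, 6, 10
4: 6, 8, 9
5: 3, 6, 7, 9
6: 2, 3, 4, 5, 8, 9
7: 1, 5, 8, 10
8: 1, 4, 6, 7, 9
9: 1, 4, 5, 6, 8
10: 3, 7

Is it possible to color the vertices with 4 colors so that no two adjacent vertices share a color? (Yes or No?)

The chromatic number is 4. 4, 6, 8, 9 are mutually adjacent (a clique of size 4), so at least 4 colors are needed.
One proper 4-coloring: 1=red, 2=green, 3=blue, 4=yellow, 5=green, 6=red, 7=blue, 8=green, 9=blue, 10=red.
That is already a proper 4-coloring.

Yes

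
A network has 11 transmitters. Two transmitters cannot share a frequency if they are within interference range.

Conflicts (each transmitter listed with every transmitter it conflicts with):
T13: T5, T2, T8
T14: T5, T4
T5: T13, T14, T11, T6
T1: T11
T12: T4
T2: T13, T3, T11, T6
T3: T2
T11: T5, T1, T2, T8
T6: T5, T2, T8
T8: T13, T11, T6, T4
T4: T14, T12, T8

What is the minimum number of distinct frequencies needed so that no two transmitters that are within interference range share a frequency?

The cycle T5-T6-T8-T4-T14-T5 has odd length 5, so it cannot be 2-colored; at least 3 frequencies are needed.
3 frequencies suffice: frequency 1 → {T5, T1, T12, T2, T8}; frequency 2 → {T13, T3, T11, T6, T4}; frequency 3 → {T14}. Every pair that conflicts lands in different frequencies.

3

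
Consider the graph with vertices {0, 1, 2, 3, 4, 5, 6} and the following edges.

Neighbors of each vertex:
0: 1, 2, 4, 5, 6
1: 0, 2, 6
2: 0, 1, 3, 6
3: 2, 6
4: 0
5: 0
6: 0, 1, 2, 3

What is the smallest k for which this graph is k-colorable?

4

0, 1, 2, 6 are pairwise adjacent (a clique of size 4), so at least 4 colors are needed.
A valid assignment using 4 colors: 0=red, 1=yellow, 2=green, 3=red, 4=blue, 5=blue, 6=blue. No two adjacent vertices share a color.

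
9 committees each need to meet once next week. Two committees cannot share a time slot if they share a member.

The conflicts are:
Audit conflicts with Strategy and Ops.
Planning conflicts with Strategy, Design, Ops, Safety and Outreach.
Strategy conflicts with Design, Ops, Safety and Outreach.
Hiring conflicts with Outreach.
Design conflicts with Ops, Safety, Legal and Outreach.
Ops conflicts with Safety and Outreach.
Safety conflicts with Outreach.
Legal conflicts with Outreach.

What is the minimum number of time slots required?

Planning, Strategy, Design, Ops, Safety, Outreach all conflict with each other, so at least 6 time slots are needed.
A valid assignment using 6 time slots: Audit=1, Planning=5, Strategy=3, Hiring=2, Design=2, Ops=4, Safety=6, Legal=3, Outreach=1. Each listed conflict is separated.

6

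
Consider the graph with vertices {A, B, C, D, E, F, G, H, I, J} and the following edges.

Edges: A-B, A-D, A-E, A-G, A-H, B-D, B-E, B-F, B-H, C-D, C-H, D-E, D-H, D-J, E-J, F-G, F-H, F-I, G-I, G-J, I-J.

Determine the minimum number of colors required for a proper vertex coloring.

A, B, D, E are pairwise adjacent (a clique of size 4), so at least 4 colors are needed.
4 colors suffice: color red → {D, F}; color blue → {B, C, G}; color green → {A, J}; color yellow → {E, H, I}. No two adjacent vertices share a color.

4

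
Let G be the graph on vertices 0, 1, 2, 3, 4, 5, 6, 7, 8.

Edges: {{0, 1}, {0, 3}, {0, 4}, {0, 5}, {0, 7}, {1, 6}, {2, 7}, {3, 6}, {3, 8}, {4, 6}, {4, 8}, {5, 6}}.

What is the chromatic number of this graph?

2

2 and 7 are adjacent, so at least 2 colors are needed.
2 colors suffice: color red → {0, 2, 6, 8}; color blue → {1, 3, 4, 5, 7}. No two adjacent vertices share a color.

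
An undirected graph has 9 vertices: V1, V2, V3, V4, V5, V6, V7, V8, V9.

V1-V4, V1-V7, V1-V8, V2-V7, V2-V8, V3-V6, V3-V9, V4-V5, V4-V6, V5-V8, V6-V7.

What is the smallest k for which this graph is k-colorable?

V3 and V6 are adjacent, so at least 2 colors are needed.
2 colors suffice: V1=1, V2=1, V3=2, V4=2, V5=1, V6=1, V7=2, V8=2, V9=1. Every edge joins two different colors.

2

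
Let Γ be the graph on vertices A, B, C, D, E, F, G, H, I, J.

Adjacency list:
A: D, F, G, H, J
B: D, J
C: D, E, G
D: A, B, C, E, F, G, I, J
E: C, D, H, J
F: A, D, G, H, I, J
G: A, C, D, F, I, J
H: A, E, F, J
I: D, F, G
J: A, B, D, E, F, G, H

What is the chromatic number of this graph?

A, D, F, G, J are mutually adjacent (a clique of size 5), so at least 5 colors are needed.
5 colors suffice: color red → {D, H}; color blue → {C, I, J}; color green → {B, E, G}; color yellow → {F}; color purple → {A}. Every edge joins two different colors.

5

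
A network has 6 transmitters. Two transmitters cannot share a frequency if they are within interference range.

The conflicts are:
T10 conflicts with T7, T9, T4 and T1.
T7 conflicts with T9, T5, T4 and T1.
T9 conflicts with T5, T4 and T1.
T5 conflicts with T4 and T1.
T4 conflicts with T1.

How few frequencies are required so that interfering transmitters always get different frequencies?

T7, T9, T5, T4, T1 are mutually in conflict, so at least 5 frequencies are needed.
A valid assignment using 5 frequencies: T10=5, T7=2, T9=3, T5=5, T4=1, T1=4. Each listed conflict is separated.

5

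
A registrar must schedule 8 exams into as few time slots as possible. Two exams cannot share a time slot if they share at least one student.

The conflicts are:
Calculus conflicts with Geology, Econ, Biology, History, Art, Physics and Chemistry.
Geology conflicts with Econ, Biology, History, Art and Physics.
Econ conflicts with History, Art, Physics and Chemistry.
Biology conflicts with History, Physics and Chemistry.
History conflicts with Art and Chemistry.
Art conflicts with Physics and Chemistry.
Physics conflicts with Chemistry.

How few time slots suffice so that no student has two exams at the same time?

Calculus, Econ, History, Art, Chemistry are mutually in conflict, so at least 5 time slots are needed.
5 time slots suffice: time slot 1 → {Calculus}; time slot 2 → {History, Physics}; time slot 3 → {Biology, Art}; time slot 4 → {Geology, Chemistry}; time slot 5 → {Econ}. Each listed conflict is separated.

5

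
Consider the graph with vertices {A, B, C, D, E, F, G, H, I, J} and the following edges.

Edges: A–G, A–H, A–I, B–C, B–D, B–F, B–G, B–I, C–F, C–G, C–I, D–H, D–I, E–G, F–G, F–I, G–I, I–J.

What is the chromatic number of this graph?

5

B, C, F, G, I are mutually adjacent (a clique of size 5), so at least 5 colors are needed.
5 colors suffice: color 1 → {E, H, I}; color 2 → {D, G, J}; color 3 → {A, B}; color 4 → {C}; color 5 → {F}. Each edge has distinct colors on its endpoints.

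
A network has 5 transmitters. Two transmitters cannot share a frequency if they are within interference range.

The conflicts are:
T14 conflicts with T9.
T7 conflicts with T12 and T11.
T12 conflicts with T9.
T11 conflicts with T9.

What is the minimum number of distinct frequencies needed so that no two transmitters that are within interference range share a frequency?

2

T14 and T9 conflict, so at least 2 frequencies are needed.
2 frequencies suffice: frequency 1 → {T7, T9}; frequency 2 → {T14, T12, T11}. Each listed conflict is separated.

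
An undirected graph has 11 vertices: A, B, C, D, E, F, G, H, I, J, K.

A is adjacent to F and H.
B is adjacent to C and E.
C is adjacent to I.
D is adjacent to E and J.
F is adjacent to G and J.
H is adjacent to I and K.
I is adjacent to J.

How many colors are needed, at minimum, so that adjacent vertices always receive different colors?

3

The cycle J-F-A-H-I-J has odd length 5, so it cannot be 2-colored; at least 3 colors are needed.
A valid assignment using 3 colors: A=3, B=2, C=1, D=2, E=1, F=2, G=1, H=1, I=2, J=1, K=2. No two adjacent vertices share a color.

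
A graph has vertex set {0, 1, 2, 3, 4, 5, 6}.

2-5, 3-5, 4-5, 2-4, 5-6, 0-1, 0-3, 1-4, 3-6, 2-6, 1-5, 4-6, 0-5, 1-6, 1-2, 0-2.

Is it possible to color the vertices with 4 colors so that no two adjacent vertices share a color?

No

1, 2, 4, 5, 6 are mutually adjacent (a clique of size 5), so at least 5 colors are needed.
So 4 colors are not enough.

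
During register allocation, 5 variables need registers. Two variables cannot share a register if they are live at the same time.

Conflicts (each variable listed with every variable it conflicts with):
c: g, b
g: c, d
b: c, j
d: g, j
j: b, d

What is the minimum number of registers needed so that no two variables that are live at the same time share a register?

3

The cycle j-d-g-c-b-j has odd length 5, so it cannot be 2-colored; at least 3 registers are needed.
3 registers suffice: c=2, g=1, b=1, d=2, j=3. Every pair that conflicts lands in different registers.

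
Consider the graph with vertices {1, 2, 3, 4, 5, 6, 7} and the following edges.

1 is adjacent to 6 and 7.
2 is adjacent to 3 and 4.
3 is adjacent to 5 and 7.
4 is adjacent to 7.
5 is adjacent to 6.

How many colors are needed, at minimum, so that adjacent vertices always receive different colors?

The cycle 1-7-3-5-6-1 has odd length 5, so it cannot be 2-colored; at least 3 colors are needed.
3 colors suffice: color a → {1, 3, 4}; color b → {2, 6, 7}; color c → {5}. Each edge has distinct colors on its endpoints.

3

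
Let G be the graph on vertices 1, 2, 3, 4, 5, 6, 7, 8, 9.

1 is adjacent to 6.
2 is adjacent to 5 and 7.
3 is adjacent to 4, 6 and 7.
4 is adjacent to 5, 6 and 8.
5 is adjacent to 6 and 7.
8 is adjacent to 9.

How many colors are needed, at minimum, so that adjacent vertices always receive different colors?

3

3, 4, 6 are mutually adjacent, so at least 3 colors are needed.
3 colors suffice: color a → {1, 4, 7, 9}; color b → {3, 5, 8}; color c → {2, 6}. Every edge joins two different colors.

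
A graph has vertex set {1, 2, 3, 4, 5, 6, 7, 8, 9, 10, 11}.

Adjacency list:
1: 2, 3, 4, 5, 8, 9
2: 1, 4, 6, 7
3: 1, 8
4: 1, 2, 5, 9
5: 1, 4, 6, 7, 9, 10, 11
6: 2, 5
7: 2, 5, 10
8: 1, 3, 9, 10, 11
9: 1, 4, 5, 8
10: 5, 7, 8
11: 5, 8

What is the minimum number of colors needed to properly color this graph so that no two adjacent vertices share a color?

1, 4, 5, 9 form a clique, so at least 4 colors are needed.
One proper 4-coloring: 1=blue, 2=red, 3=green, 4=green, 5=red, 6=blue, 7=blue, 8=red, 9=yellow, 10=green, 11=blue. Each edge has distinct colors on its endpoints.

4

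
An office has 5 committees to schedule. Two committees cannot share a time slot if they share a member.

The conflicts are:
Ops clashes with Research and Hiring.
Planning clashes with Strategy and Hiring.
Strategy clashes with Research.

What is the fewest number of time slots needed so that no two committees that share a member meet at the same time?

The cycle Strategy-Research-Ops-Hiring-Planning-Strategy has odd length 5, so it cannot be 2-colored; at least 3 time slots are needed.
3 time slots suffice: Ops=1, Planning=3, Strategy=1, Research=2, Hiring=2. No two conflicting committees share a time slot.

3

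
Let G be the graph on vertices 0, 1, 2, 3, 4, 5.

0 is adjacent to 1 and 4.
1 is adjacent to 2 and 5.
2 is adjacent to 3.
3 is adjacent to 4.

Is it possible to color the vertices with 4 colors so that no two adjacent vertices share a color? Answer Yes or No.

The chromatic number is 3. The cycle 0-4-3-2-1-0 has odd length 5, so it cannot be 2-colored; at least 3 colors are needed.
3 colors suffice: color a → {1, 3}; color b → {2, 4, 5}; color c → {0}.
Since 4 ≥ 3, a proper 4-coloring certainly exists.

Yes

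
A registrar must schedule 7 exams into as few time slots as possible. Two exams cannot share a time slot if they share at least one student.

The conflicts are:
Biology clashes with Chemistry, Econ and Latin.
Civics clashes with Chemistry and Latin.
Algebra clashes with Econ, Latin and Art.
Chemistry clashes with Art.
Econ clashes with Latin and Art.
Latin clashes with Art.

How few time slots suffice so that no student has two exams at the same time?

Algebra, Econ, Latin, Art are mutually in conflict, so at least 4 time slots are needed.
4 time slots suffice: time slot 1 → {Chemistry, Latin}; time slot 2 → {Biology, Civics, Art}; time slot 3 → {Econ}; time slot 4 → {Algebra}. Each listed conflict is separated.

4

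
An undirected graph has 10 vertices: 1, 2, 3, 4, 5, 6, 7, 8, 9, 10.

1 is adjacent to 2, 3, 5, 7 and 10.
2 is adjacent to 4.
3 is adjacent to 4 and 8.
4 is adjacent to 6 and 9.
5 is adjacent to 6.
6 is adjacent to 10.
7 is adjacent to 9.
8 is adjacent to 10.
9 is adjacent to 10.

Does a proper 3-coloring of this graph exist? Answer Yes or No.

The chromatic number is 3. The cycle 2-4-9-7-1-2 has odd length 5, so it cannot be 2-colored; at least 3 colors are needed.
One proper 3-coloring: 1=red, 2=blue, 3=blue, 4=red, 5=blue, 6=green, 7=blue, 8=red, 9=green, 10=blue.
That is already a proper 3-coloring.

Yes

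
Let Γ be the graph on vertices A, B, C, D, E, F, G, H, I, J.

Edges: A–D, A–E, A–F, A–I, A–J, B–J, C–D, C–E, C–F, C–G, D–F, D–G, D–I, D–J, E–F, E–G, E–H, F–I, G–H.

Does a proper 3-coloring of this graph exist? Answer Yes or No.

No

A, D, F, I form a clique, so at least 4 colors are needed.
So 3 colors are not enough.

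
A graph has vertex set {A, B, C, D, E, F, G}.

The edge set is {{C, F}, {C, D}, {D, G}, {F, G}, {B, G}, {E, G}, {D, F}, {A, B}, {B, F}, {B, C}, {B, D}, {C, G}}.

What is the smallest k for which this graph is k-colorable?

5

B, C, D, F, G form a clique, so at least 5 colors are needed.
A valid assignment using 5 colors: A=1, B=2, C=3, D=4, E=2, F=5, G=1. Each edge has distinct colors on its endpoints.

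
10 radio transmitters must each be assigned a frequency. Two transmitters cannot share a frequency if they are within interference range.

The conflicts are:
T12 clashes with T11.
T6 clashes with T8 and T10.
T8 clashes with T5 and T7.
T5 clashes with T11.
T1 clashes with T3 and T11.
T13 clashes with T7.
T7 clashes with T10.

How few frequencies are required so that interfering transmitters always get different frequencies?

T6 and T10 conflict, so at least 2 frequencies are needed.
A valid assignment using 2 frequencies: T12=1, T6=1, T8=2, T5=1, T1=1, T13=2, T7=1, T3=2, T10=2, T11=2. No two conflicting transmitters share a frequency.

2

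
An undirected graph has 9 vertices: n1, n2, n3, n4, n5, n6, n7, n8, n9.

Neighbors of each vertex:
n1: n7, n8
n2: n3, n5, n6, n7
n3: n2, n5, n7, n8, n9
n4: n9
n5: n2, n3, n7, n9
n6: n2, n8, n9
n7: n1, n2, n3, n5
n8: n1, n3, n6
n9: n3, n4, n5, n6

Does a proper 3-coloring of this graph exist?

No

n2, n3, n5, n7 are pairwise adjacent (a clique of size 4), so at least 4 colors are needed.
So 3 colors are not enough.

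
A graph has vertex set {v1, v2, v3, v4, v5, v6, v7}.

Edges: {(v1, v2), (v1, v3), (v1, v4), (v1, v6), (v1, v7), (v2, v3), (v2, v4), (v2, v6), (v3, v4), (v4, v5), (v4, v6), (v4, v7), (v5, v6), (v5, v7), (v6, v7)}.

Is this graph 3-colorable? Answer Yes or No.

v1, v2, v4, v6 are mutually adjacent (a clique of size 4), so at least 4 colors are needed.
So 3 colors are not enough.

No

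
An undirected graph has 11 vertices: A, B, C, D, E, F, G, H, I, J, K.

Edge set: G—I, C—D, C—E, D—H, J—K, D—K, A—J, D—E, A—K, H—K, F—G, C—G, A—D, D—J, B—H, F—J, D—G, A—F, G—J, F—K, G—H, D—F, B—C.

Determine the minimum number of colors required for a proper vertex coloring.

5

A, D, F, J, K are mutually adjacent (a clique of size 5), so at least 5 colors are needed.
A valid assignment using 5 colors: A=purple, B=red, C=green, D=red, E=blue, F=yellow, G=blue, H=green, I=red, J=green, K=blue. No two adjacent vertices share a color.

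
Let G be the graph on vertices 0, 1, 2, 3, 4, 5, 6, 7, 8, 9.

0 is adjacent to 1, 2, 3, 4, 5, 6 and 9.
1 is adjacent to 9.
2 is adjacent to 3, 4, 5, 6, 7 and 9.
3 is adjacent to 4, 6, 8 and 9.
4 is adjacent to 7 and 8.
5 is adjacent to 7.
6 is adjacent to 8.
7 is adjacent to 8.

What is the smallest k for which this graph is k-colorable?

4

0, 2, 3, 4 are pairwise adjacent (a clique of size 4), so at least 4 colors are needed.
One proper 4-coloring: 0=red, 1=blue, 2=blue, 3=green, 4=yellow, 5=green, 6=yellow, 7=red, 8=blue, 9=yellow. Every edge joins two different colors.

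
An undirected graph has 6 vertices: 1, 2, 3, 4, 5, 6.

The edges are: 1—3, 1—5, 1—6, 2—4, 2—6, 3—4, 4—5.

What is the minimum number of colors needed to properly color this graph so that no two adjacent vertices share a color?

3

The cycle 4-2-6-1-3-4 has odd length 5, so it cannot be 2-colored; at least 3 colors are needed.
A valid assignment using 3 colors: 1=a, 2=c, 3=b, 4=a, 5=b, 6=b. Every edge joins two different colors.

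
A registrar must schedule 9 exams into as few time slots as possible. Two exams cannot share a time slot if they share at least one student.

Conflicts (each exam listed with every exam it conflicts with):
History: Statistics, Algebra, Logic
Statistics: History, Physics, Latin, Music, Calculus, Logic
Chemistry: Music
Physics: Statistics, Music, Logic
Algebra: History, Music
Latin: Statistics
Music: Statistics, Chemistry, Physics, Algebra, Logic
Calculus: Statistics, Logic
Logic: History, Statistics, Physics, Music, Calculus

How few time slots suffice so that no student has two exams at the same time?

4

Statistics, Physics, Music, Logic pairwise conflict, so at least 4 time slots are needed.
4 time slots suffice: time slot 1 → {Statistics, Chemistry, Algebra}; time slot 2 → {Latin, Logic}; time slot 3 → {History, Music, Calculus}; time slot 4 → {Physics}. Each listed conflict is separated.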